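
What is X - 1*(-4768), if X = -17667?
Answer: -12899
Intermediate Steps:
X - 1*(-4768) = -17667 - 1*(-4768) = -17667 + 4768 = -12899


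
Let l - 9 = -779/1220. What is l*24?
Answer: 61206/305 ≈ 200.68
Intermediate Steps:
l = 10201/1220 (l = 9 - 779/1220 = 10201/1220 ≈ 8.3615)
l*24 = (10201/1220)*24 = 61206/305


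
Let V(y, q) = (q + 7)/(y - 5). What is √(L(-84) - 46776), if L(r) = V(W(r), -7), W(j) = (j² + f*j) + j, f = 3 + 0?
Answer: 2*I*√11694 ≈ 216.28*I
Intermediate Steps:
f = 3
W(j) = j² + 4*j (W(j) = (j² + 3*j) + j = j² + 4*j)
V(y, q) = (7 + q)/(-5 + y)
L(r) = 0 (L(r) = (7 - 7)/(-5 + r*(4 + r)) = 0/(-5 + r*(4 + r)) = 0)
√(L(-84) - 46776) = √(0 - 46776) = √(-46776) = 2*I*√11694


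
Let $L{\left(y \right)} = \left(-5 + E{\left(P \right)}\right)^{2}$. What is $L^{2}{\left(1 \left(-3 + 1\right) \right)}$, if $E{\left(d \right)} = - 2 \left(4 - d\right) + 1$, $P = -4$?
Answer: $160000$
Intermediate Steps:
$E{\left(d \right)} = -7 + 2 d$ ($E{\left(d \right)} = \left(-8 + 2 d\right) + 1 = -7 + 2 d$)
$L{\left(y \right)} = 400$ ($L{\left(y \right)} = \left(-5 + \left(-7 + 2 \left(-4\right)\right)\right)^{2} = \left(-5 - 15\right)^{2} = \left(-20\right)^{2} = 400$)
$L^{2}{\left(1 \left(-3 + 1\right) \right)} = 400^{2} = 160000$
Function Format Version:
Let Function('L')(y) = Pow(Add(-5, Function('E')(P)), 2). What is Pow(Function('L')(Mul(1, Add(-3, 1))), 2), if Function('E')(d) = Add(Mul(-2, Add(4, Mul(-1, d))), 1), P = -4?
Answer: 160000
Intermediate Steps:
Function('E')(d) = Add(-7, Mul(2, d)) (Function('E')(d) = Add(Add(-8, Mul(2, d)), 1) = Add(-7, Mul(2, d)))
Function('L')(y) = 400 (Function('L')(y) = Pow(Add(-5, Add(-7, Mul(2, -4))), 2) = Pow(Add(-5, Add(-7, -8)), 2) = Pow(Add(-5, -15), 2) = Pow(-20, 2) = 400)
Pow(Function('L')(Mul(1, Add(-3, 1))), 2) = Pow(400, 2) = 160000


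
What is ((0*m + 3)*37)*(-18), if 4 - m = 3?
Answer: -1998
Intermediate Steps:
m = 1 (m = 4 - 1*3 = 4 - 3 = 1)
((0*m + 3)*37)*(-18) = ((0*1 + 3)*37)*(-18) = ((0 + 3)*37)*(-18) = (3*37)*(-18) = 111*(-18) = -1998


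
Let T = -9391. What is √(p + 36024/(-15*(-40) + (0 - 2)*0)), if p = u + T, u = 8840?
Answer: 19*I*√34/5 ≈ 22.158*I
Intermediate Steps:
p = -551 (p = 8840 - 9391 = -551)
√(p + 36024/(-15*(-40) + (0 - 2)*0)) = √(-551 + 36024/(-15*(-40) + (0 - 2)*0)) = √(-551 + 36024/(600 - 2*0)) = √(-551 + 36024/(600 + 0)) = √(-551 + 36024/600) = √(-551 + 36024*(1/600)) = √(-551 + 1501/25) = √(-12274/25) = 19*I*√34/5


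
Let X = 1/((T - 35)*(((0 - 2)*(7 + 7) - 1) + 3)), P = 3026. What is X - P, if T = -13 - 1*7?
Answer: -4327179/1430 ≈ -3026.0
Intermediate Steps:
T = -20 (T = -13 - 7 = -20)
X = 1/1430 (X = 1/((-20 - 35)*(((0 - 2)*(7 + 7) - 1) + 3)) = 1/(-55*((-2*14 - 1) + 3)) = 1/(-55*((-28 - 1) + 3)) = 1/(-55*(-29 + 3)) = 1/(-55*(-26)) = 1/1430 ≈ 0.00069930)
X - P = 1/1430 - 1*3026 = 1/1430 - 3026 = -4327179/1430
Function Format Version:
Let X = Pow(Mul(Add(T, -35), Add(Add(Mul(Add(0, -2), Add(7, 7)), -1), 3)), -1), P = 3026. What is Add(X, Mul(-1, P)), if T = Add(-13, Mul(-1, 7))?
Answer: Rational(-4327179, 1430) ≈ -3026.0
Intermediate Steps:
T = -20 (T = Add(-13, -7) = -20)
X = Rational(1, 1430) (X = Pow(Mul(Add(-20, -35), Add(Add(Mul(Add(0, -2), Add(7, 7)), -1), 3)), -1) = Pow(Mul(-55, Add(Add(Mul(-2, 14), -1), 3)), -1) = Pow(Mul(-55, Add(Add(-28, -1), 3)), -1) = Pow(Mul(-55, Add(-29, 3)), -1) = Pow(Mul(-55, -26), -1) = Pow(1430, -1) = Rational(1, 1430) ≈ 0.00069930)
Add(X, Mul(-1, P)) = Add(Rational(1, 1430), Mul(-1, 3026)) = Add(Rational(1, 1430), -3026) = Rational(-4327179, 1430)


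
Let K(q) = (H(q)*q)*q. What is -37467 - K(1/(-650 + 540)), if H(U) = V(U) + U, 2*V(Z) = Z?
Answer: -99737153997/2662000 ≈ -37467.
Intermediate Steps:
V(Z) = Z/2
H(U) = 3*U/2 (H(U) = U/2 + U = 3*U/2)
K(q) = 3*q³/2 (K(q) = ((3*q/2)*q)*q = (3*q²/2)*q = 3*q³/2)
-37467 - K(1/(-650 + 540)) = -37467 - 3*(1/(-650 + 540))³/2 = -37467 - 3*(1/(-110))³/2 = -37467 - 3*(-1/110)³/2 = -37467 - 3*(-1)/(2*1331000) = -37467 - 1*(-3/2662000) = -37467 + 3/2662000 = -99737153997/2662000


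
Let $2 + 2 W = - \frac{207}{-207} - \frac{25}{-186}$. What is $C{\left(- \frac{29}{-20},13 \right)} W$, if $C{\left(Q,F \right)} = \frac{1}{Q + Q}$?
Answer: $- \frac{805}{5394} \approx -0.14924$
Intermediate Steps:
$C{\left(Q,F \right)} = \frac{1}{2 Q}$
$W = - \frac{161}{372}$ ($W = -1 + \frac{- \frac{207}{-207} - \frac{25}{-186}}{2} = -1 + \frac{\left(-207\right) \left(- \frac{1}{207}\right) - - \frac{25}{186}}{2} = -1 + \frac{1 + \frac{25}{186}}{2} = -1 + \frac{1}{2} \cdot \frac{211}{186} = -1 + \frac{211}{372} = - \frac{161}{372} \approx -0.4328$)
$C{\left(- \frac{29}{-20},13 \right)} W = \frac{1}{2 \left(- \frac{29}{-20}\right)} \left(- \frac{161}{372}\right) = \frac{1}{2 \left(\left(-29\right) \left(- \frac{1}{20}\right)\right)} \left(- \frac{161}{372}\right) = \frac{1}{2 \cdot \frac{29}{20}} \left(- \frac{161}{372}\right) = \frac{1}{2} \cdot \frac{20}{29} \left(- \frac{161}{372}\right) = \frac{10}{29} \left(- \frac{161}{372}\right) = - \frac{805}{5394}$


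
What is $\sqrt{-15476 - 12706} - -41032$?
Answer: $41032 + i \sqrt{28182} \approx 41032.0 + 167.88 i$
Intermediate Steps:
$\sqrt{-15476 - 12706} - -41032 = \sqrt{-28182} + 41032 = i \sqrt{28182} + 41032 = 41032 + i \sqrt{28182}$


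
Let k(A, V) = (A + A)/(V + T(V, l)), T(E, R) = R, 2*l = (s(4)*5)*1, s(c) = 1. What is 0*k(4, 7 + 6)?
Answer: 0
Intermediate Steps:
l = 5/2 (l = ((1*5)*1)/2 = (5*1)/2 = (½)*5 = 5/2 ≈ 2.5000)
k(A, V) = 2*A/(5/2 + V) (k(A, V) = (A + A)/(V + 5/2) = (2*A)/(5/2 + V) = 2*A/(5/2 + V))
0*k(4, 7 + 6) = 0*(4*4/(5 + 2*(7 + 6))) = 0*(4*4/(5 + 2*13)) = 0*(4*4/(5 + 26)) = 0*(4*4/31) = 0*(4*4*(1/31)) = 0*(16/31) = 0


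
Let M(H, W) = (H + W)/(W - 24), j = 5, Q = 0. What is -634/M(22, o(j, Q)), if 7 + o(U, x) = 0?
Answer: 19654/15 ≈ 1310.3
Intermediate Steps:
o(U, x) = -7 (o(U, x) = -7 + 0 = -7)
M(H, W) = (H + W)/(-24 + W)
-634/M(22, o(j, Q)) = -634*(-24 - 7)/(22 - 7) = -634/(15/(-31)) = -634/((-1/31*15)) = -634/(-15/31) = -634*(-31/15) = 19654/15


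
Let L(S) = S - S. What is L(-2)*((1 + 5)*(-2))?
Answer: 0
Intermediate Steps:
L(S) = 0
L(-2)*((1 + 5)*(-2)) = 0*((1 + 5)*(-2)) = 0*(6*(-2)) = 0*(-12) = 0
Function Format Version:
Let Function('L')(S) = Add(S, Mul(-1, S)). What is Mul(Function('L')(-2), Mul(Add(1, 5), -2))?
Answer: 0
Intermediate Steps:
Function('L')(S) = 0
Mul(Function('L')(-2), Mul(Add(1, 5), -2)) = Mul(0, Mul(Add(1, 5), -2)) = Mul(0, Mul(6, -2)) = Mul(0, -12) = 0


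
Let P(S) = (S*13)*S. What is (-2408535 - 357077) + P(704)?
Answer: 3677396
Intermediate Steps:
P(S) = 13*S**2 (P(S) = (13*S)*S = 13*S**2)
(-2408535 - 357077) + P(704) = (-2408535 - 357077) + 13*704**2 = -2765612 + 13*495616 = -2765612 + 6443008 = 3677396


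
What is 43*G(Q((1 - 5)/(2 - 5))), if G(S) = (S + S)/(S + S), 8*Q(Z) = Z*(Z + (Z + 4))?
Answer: 43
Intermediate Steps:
Q(Z) = Z*(4 + 2*Z)/8 (Q(Z) = (Z*(Z + (Z + 4)))/8 = (Z*(Z + (4 + Z)))/8 = (Z*(4 + 2*Z))/8 = Z*(4 + 2*Z)/8)
G(S) = 1 (G(S) = (2*S)/((2*S)) = (2*S)*(1/(2*S)) = 1)
43*G(Q((1 - 5)/(2 - 5))) = 43*1 = 43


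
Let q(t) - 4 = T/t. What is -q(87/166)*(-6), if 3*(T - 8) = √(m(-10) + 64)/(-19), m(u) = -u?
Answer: 3352/29 - 332*√74/1653 ≈ 113.86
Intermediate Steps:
T = 8 - √74/57 (T = 8 + (√(-1*(-10) + 64)/(-19))/3 = 8 + (√(10 + 64)*(-1/19))/3 = 8 + (√74*(-1/19))/3 = 8 + (-√74/19)/3 = 8 - √74/57 ≈ 7.8491)
q(t) = 4 + (8 - √74/57)/t
-q(87/166)*(-6) = -(456 - √74 + 228*(87/166))/(57*((87/166)))*(-6) = -(456 - √74 + 228*(87*(1/166)))/(57*((87*(1/166))))*(-6) = -(456 - √74 + 228*(87/166))/(57*(87/166))*(-6) = -(1/57)*(166/87)*(456 - √74 + 9918/83)*(-6) = -(1/57)*(166/87)*(47766/83 - √74)*(-6) = -(1676/87 - 166*√74/4959)*(-6) = -(-3352/29 + 332*√74/1653) = 3352/29 - 332*√74/1653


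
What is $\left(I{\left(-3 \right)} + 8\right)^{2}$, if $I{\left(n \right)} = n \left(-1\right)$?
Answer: $121$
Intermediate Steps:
$I{\left(n \right)} = - n$
$\left(I{\left(-3 \right)} + 8\right)^{2} = \left(\left(-1\right) \left(-3\right) + 8\right)^{2} = \left(3 + 8\right)^{2} = 11^{2} = 121$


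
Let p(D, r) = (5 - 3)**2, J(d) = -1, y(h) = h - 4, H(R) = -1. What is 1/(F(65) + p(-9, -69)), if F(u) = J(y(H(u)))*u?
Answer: -1/61 ≈ -0.016393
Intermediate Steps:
y(h) = -4 + h
F(u) = -u
p(D, r) = 4 (p(D, r) = 2**2 = 4)
1/(F(65) + p(-9, -69)) = 1/(-1*65 + 4) = 1/(-65 + 4) = 1/(-61) = -1/61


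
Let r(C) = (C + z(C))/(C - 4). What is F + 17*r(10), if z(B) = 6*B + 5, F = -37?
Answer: 351/2 ≈ 175.50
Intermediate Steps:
z(B) = 5 + 6*B
r(C) = (5 + 7*C)/(-4 + C) (r(C) = (C + (5 + 6*C))/(C - 4) = (5 + 7*C)/(-4 + C))
F + 17*r(10) = -37 + 17*((5 + 7*10)/(-4 + 10)) = -37 + 17*((5 + 70)/6) = -37 + 17*((⅙)*75) = -37 + 17*(25/2) = -37 + 425/2 = 351/2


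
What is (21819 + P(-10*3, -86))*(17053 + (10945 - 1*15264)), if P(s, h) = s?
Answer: 277461126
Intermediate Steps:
(21819 + P(-10*3, -86))*(17053 + (10945 - 1*15264)) = (21819 - 10*3)*(17053 + (10945 - 1*15264)) = (21819 - 30)*(17053 + (10945 - 15264)) = 21789*(17053 - 4319) = 21789*12734 = 277461126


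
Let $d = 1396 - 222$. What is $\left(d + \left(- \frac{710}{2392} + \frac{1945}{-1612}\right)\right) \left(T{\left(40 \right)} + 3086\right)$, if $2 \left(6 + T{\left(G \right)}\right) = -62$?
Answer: $\frac{33136138679}{9269} \approx 3.5749 \cdot 10^{6}$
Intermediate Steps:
$T{\left(G \right)} = -37$ ($T{\left(G \right)} = -6 + \frac{1}{2} \left(-62\right) = -6 - 31 = -37$)
$d = 1174$
$\left(d + \left(- \frac{710}{2392} + \frac{1945}{-1612}\right)\right) \left(T{\left(40 \right)} + 3086\right) = \left(1174 + \left(- \frac{710}{2392} + \frac{1945}{-1612}\right)\right) \left(-37 + 3086\right) = \left(1174 + \left(\left(-710\right) \frac{1}{2392} + 1945 \left(- \frac{1}{1612}\right)\right)\right) 3049 = \left(1174 - \frac{13935}{9269}\right) 3049 = \frac{10867871}{9269} \cdot 3049 = \frac{33136138679}{9269}$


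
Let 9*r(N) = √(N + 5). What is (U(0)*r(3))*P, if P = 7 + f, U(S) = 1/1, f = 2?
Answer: 2*√2 ≈ 2.8284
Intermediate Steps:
U(S) = 1
r(N) = √(5 + N)/9 (r(N) = √(N + 5)/9 = √(5 + N)/9)
P = 9 (P = 7 + 2 = 9)
(U(0)*r(3))*P = (1*(√(5 + 3)/9))*9 = (1*(√8/9))*9 = (1*((2*√2)/9))*9 = (1*(2*√2/9))*9 = (2*√2/9)*9 = 2*√2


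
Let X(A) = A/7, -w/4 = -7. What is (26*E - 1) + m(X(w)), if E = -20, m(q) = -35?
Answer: -556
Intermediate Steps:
w = 28 (w = -4*(-7) = 28)
X(A) = A/7 (X(A) = A*(⅐) = A/7)
(26*E - 1) + m(X(w)) = (26*(-20) - 1) - 35 = (-520 - 1) - 35 = -521 - 35 = -556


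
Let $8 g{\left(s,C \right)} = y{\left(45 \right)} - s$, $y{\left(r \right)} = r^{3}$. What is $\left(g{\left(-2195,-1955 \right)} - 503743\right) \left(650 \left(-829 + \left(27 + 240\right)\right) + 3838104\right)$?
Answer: $-1708890446712$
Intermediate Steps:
$g{\left(s,C \right)} = \frac{91125}{8} - \frac{s}{8}$ ($g{\left(s,C \right)} = \frac{45^{3} - s}{8} = \frac{91125 - s}{8} = \frac{91125}{8} - \frac{s}{8}$)
$\left(g{\left(-2195,-1955 \right)} - 503743\right) \left(650 \left(-829 + \left(27 + 240\right)\right) + 3838104\right) = \left(\left(\frac{91125}{8} - - \frac{2195}{8}\right) - 503743\right) \left(650 \left(-829 + \left(27 + 240\right)\right) + 3838104\right) = \left(\left(\frac{91125}{8} + \frac{2195}{8}\right) - 503743\right) \left(650 \left(-829 + 267\right) + 3838104\right) = \left(11665 - 503743\right) \left(650 \left(-562\right) + 3838104\right) = - 492078 \left(-365300 + 3838104\right) = \left(-492078\right) 3472804 = -1708890446712$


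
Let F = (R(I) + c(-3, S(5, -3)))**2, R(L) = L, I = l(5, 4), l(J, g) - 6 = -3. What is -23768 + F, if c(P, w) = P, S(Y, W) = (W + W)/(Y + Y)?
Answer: -23768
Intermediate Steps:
S(Y, W) = W/Y (S(Y, W) = (2*W)/((2*Y)) = (2*W)*(1/(2*Y)) = W/Y)
l(J, g) = 3 (l(J, g) = 6 - 3 = 3)
I = 3
F = 0 (F = (3 - 3)**2 = 0**2 = 0)
-23768 + F = -23768 + 0 = -23768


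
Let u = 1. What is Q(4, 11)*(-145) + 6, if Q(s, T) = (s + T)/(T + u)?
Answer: -701/4 ≈ -175.25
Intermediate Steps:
Q(s, T) = (T + s)/(1 + T) (Q(s, T) = (s + T)/(T + 1) = (T + s)/(1 + T))
Q(4, 11)*(-145) + 6 = ((11 + 4)/(1 + 11))*(-145) + 6 = (15/12)*(-145) + 6 = ((1/12)*15)*(-145) + 6 = (5/4)*(-145) + 6 = -725/4 + 6 = -701/4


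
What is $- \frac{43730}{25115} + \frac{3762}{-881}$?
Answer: $- \frac{26601752}{4425263} \approx -6.0113$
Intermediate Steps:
$- \frac{43730}{25115} + \frac{3762}{-881} = \left(-43730\right) \frac{1}{25115} + 3762 \left(- \frac{1}{881}\right) = - \frac{8746}{5023} - \frac{3762}{881} = - \frac{26601752}{4425263}$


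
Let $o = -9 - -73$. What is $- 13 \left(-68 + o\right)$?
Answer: $52$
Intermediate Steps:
$o = 64$ ($o = -9 + 73 = 64$)
$- 13 \left(-68 + o\right) = - 13 \left(-68 + 64\right) = \left(-13\right) \left(-4\right) = 52$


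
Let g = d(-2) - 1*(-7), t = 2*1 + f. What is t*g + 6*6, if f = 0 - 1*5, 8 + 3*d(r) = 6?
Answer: 17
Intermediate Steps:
d(r) = -⅔ (d(r) = -8/3 + (⅓)*6 = -8/3 + 2 = -⅔)
f = -5 (f = 0 - 5 = -5)
t = -3 (t = 2*1 - 5 = 2 - 5 = -3)
g = 19/3 (g = -⅔ - 1*(-7) = -⅔ + 7 = 19/3 ≈ 6.3333)
t*g + 6*6 = -3*19/3 + 6*6 = -19 + 36 = 17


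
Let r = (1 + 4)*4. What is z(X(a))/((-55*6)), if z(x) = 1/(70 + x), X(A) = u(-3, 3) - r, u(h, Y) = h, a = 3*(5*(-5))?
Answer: -1/15510 ≈ -6.4475e-5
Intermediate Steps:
a = -75 (a = 3*(-25) = -75)
r = 20 (r = 5*4 = 20)
X(A) = -23 (X(A) = -3 - 1*20 = -3 - 20 = -23)
z(X(a))/((-55*6)) = 1/((70 - 23)*((-55*6))) = 1/(47*(-330)) = (1/47)*(-1/330) = -1/15510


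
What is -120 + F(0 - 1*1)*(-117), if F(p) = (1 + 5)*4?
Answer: -2928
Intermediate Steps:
F(p) = 24 (F(p) = 6*4 = 24)
-120 + F(0 - 1*1)*(-117) = -120 + 24*(-117) = -120 - 2808 = -2928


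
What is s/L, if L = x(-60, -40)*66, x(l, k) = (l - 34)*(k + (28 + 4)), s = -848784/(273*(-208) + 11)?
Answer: 17683/58703282 ≈ 0.00030123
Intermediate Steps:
s = 848784/56773 (s = -848784/(-56784 + 11) = -848784/(-56773) = -848784*(-1/56773) = 848784/56773 ≈ 14.950)
x(l, k) = (-34 + l)*(32 + k) (x(l, k) = (-34 + l)*(k + 32) = (-34 + l)*(32 + k))
L = 49632 (L = (-1088 - 34*(-40) + 32*(-60) - 40*(-60))*66 = (-1088 + 1360 - 1920 + 2400)*66 = 752*66 = 49632)
s/L = (848784/56773)/49632 = (848784/56773)*(1/49632) = 17683/58703282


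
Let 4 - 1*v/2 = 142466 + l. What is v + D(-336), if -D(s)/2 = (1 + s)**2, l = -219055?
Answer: -71264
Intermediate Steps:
D(s) = -2*(1 + s)**2
v = 153186 (v = 8 - 2*(142466 - 219055) = 8 - 2*(-76589) = 8 + 153178 = 153186)
v + D(-336) = 153186 - 2*(1 - 336)**2 = 153186 - 2*(-335)**2 = 153186 - 2*112225 = 153186 - 224450 = -71264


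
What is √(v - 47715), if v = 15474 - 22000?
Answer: I*√54241 ≈ 232.9*I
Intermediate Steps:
v = -6526
√(v - 47715) = √(-6526 - 47715) = √(-54241) = I*√54241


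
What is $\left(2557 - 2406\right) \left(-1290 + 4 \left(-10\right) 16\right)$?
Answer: $-291430$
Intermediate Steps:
$\left(2557 - 2406\right) \left(-1290 + 4 \left(-10\right) 16\right) = \left(2557 - 2406\right) \left(-1290 - 640\right) = 151 \left(-1290 - 640\right) = 151 \left(-1930\right) = -291430$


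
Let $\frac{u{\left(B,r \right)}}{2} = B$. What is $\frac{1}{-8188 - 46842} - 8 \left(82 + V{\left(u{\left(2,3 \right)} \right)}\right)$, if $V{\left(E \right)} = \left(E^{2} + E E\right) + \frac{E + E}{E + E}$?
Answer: $- \frac{50627601}{55030} \approx -920.0$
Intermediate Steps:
$u{\left(B,r \right)} = 2 B$
$V{\left(E \right)} = 1 + 2 E^{2}$ ($V{\left(E \right)} = \left(E^{2} + E^{2}\right) + \frac{2 E}{2 E} = 2 E^{2} + 2 E \frac{1}{2 E} = 2 E^{2} + 1 = 1 + 2 E^{2}$)
$\frac{1}{-8188 - 46842} - 8 \left(82 + V{\left(u{\left(2,3 \right)} \right)}\right) = \frac{1}{-8188 - 46842} - 8 \left(82 + \left(1 + 2 \left(2 \cdot 2\right)^{2}\right)\right) = \frac{1}{-55030} - 8 \left(82 + \left(1 + 2 \cdot 4^{2}\right)\right) = - \frac{1}{55030} - 8 \left(82 + \left(1 + 2 \cdot 16\right)\right) = - \frac{1}{55030} - 8 \left(82 + \left(1 + 32\right)\right) = - \frac{1}{55030} - 8 \left(82 + 33\right) = - \frac{1}{55030} - 920 = - \frac{50627601}{55030}$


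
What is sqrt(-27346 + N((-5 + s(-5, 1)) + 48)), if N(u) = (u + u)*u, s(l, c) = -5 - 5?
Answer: 44*I*sqrt(13) ≈ 158.64*I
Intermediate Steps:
s(l, c) = -10
N(u) = 2*u**2 (N(u) = (2*u)*u = 2*u**2)
sqrt(-27346 + N((-5 + s(-5, 1)) + 48)) = sqrt(-27346 + 2*((-5 - 10) + 48)**2) = sqrt(-27346 + 2*(-15 + 48)**2) = sqrt(-27346 + 2*33**2) = sqrt(-27346 + 2*1089) = sqrt(-27346 + 2178) = sqrt(-25168) = 44*I*sqrt(13)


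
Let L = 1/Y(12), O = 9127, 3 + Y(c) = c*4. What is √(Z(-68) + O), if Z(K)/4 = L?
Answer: √2053595/15 ≈ 95.536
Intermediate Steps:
Y(c) = -3 + 4*c (Y(c) = -3 + c*4 = -3 + 4*c)
L = 1/45 (L = 1/(-3 + 4*12) = 1/(-3 + 48) = 1/45 ≈ 0.022222)
Z(K) = 4/45 (Z(K) = 4*(1/45) = 4/45)
√(Z(-68) + O) = √(4/45 + 9127) = √(410719/45) = √2053595/15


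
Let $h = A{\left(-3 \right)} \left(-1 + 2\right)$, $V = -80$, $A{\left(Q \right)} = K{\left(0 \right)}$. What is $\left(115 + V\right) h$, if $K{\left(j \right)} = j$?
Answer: $0$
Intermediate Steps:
$A{\left(Q \right)} = 0$
$h = 0$ ($h = 0 \left(-1 + 2\right) = 0 \cdot 1 = 0$)
$\left(115 + V\right) h = \left(115 - 80\right) 0 = 35 \cdot 0 = 0$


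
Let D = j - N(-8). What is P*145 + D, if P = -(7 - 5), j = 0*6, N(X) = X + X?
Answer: -274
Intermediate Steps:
N(X) = 2*X
j = 0
P = -2 (P = -1*2 = -2)
D = 16 (D = 0 - 2*(-8) = 0 - 1*(-16) = 0 + 16 = 16)
P*145 + D = -2*145 + 16 = -290 + 16 = -274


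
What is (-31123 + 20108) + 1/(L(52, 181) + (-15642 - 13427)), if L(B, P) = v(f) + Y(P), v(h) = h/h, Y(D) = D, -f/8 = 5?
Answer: -318190306/28887 ≈ -11015.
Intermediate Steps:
f = -40 (f = -8*5 = -40)
v(h) = 1
L(B, P) = 1 + P
(-31123 + 20108) + 1/(L(52, 181) + (-15642 - 13427)) = (-31123 + 20108) + 1/((1 + 181) + (-15642 - 13427)) = -11015 + 1/(182 - 29069) = -11015 + 1/(-28887) = -11015 - 1/28887 = -318190306/28887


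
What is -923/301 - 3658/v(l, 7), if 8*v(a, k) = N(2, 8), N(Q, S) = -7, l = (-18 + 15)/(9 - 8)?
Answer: 1257429/301 ≈ 4177.5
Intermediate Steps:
l = -3 (l = -3/1 = -3*1 = -3)
v(a, k) = -7/8 (v(a, k) = (⅛)*(-7) = -7/8)
-923/301 - 3658/v(l, 7) = -923/301 - 3658/(-7/8) = -923*1/301 - 3658*(-8/7) = -923/301 + 29264/7 = 1257429/301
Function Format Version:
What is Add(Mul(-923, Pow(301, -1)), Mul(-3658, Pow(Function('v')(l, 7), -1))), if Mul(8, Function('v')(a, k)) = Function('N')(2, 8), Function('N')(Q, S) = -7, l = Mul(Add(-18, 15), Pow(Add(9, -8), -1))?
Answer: Rational(1257429, 301) ≈ 4177.5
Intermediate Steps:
l = -3 (l = Mul(-3, Pow(1, -1)) = Mul(-3, 1) = -3)
Function('v')(a, k) = Rational(-7, 8) (Function('v')(a, k) = Mul(Rational(1, 8), -7) = Rational(-7, 8))
Add(Mul(-923, Pow(301, -1)), Mul(-3658, Pow(Function('v')(l, 7), -1))) = Add(Mul(-923, Pow(301, -1)), Mul(-3658, Pow(Rational(-7, 8), -1))) = Add(Mul(-923, Rational(1, 301)), Mul(-3658, Rational(-8, 7))) = Add(Rational(-923, 301), Rational(29264, 7)) = Rational(1257429, 301)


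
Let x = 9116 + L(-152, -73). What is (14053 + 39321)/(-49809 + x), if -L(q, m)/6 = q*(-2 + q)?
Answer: -53374/181141 ≈ -0.29465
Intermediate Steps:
L(q, m) = -6*q*(-2 + q)
x = -131332 (x = 9116 + 6*(-152)*(2 - 1*(-152)) = 9116 + 6*(-152)*(2 + 152) = 9116 + 6*(-152)*154 = 9116 - 140448 = -131332)
(14053 + 39321)/(-49809 + x) = (14053 + 39321)/(-49809 - 131332) = 53374/(-181141) = 53374*(-1/181141) = -53374/181141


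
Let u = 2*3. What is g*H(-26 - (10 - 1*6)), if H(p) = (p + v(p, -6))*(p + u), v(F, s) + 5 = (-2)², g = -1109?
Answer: -825096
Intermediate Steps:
v(F, s) = -1 (v(F, s) = -5 + (-2)² = -5 + 4 = -1)
u = 6
H(p) = (-1 + p)*(6 + p) (H(p) = (p - 1)*(p + 6) = (-1 + p)*(6 + p))
g*H(-26 - (10 - 1*6)) = -1109*(-6 + (-26 - (10 - 1*6))² + 5*(-26 - (10 - 1*6))) = -1109*(-6 + (-26 - (10 - 6))² + 5*(-26 - (10 - 6))) = -1109*(-6 + (-26 - 1*4)² + 5*(-26 - 1*4)) = -1109*(-6 + (-26 - 4)² + 5*(-26 - 4)) = -1109*(-6 + (-30)² + 5*(-30)) = -1109*(-6 + 900 - 150) = -1109*744 = -825096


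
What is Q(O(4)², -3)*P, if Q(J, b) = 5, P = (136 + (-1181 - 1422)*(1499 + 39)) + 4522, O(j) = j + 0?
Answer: -19993780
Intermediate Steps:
O(j) = j
P = -3998756 (P = (136 - 2603*1538) + 4522 = (136 - 4003414) + 4522 = -4003278 + 4522 = -3998756)
Q(O(4)², -3)*P = 5*(-3998756) = -19993780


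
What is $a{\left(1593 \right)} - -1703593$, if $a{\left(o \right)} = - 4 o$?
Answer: $1697221$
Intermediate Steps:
$a{\left(1593 \right)} - -1703593 = \left(-4\right) 1593 - -1703593 = -6372 + 1703593 = 1697221$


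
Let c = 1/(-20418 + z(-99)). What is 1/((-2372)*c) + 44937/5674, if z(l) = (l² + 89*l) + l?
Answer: 108693381/6729364 ≈ 16.152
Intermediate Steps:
z(l) = l² + 90*l
c = -1/19527 (c = 1/(-20418 - 99*(90 - 99)) = 1/(-20418 - 99*(-9)) = 1/(-20418 + 891) = 1/(-19527) = -1/19527 ≈ -5.1211e-5)
1/((-2372)*c) + 44937/5674 = 1/((-2372)*(-1/19527)) + 44937/5674 = -1/2372*(-19527) + 44937*(1/5674) = 19527/2372 + 44937/5674 = 108693381/6729364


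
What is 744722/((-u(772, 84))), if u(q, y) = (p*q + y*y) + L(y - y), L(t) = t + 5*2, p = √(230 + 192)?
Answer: 119595583/4581293 - 13066486*√422/4581293 ≈ -32.485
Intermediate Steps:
p = √422 ≈ 20.543
L(t) = 10 + t (L(t) = t + 10 = 10 + t)
u(q, y) = 10 + y² + q*√422 (u(q, y) = (√422*q + y*y) + (10 + (y - y)) = (q*√422 + y²) + (10 + 0) = (y² + q*√422) + 10 = 10 + y² + q*√422)
744722/((-u(772, 84))) = 744722/((-(10 + 84² + 772*√422))) = 744722/((-(10 + 7056 + 772*√422))) = 744722/((-(7066 + 772*√422))) = 744722/(-7066 - 772*√422)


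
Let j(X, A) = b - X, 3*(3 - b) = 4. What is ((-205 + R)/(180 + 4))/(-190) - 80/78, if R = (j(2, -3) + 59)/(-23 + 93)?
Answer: -16221773/15906800 ≈ -1.0198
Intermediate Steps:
b = 5/3 (b = 3 - ⅓*4 = 3 - 4/3 = 5/3 ≈ 1.6667)
j(X, A) = 5/3 - X
R = 88/105 (R = ((5/3 - 1*2) + 59)/(-23 + 93) = ((5/3 - 2) + 59)/70 = (-⅓ + 59)*(1/70) = (176/3)*(1/70) = 88/105 ≈ 0.83809)
((-205 + R)/(180 + 4))/(-190) - 80/78 = ((-205 + 88/105)/(180 + 4))/(-190) - 80/78 = -21437/105/184*(-1/190) - 80*1/78 = -21437/105*1/184*(-1/190) - 40/39 = -21437/19320*(-1/190) - 40/39 = 21437/3670800 - 40/39 = -16221773/15906800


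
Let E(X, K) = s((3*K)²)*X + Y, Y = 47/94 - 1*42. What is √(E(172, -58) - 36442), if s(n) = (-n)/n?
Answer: I*√146622/2 ≈ 191.46*I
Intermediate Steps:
Y = -83/2 (Y = 47*(1/94) - 42 = ½ - 42 = -83/2 ≈ -41.500)
s(n) = -1
E(X, K) = -83/2 - X (E(X, K) = -X - 83/2 = -83/2 - X)
√(E(172, -58) - 36442) = √((-83/2 - 1*172) - 36442) = √((-83/2 - 172) - 36442) = √(-427/2 - 36442) = √(-73311/2) = I*√146622/2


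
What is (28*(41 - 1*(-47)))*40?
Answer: 98560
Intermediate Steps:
(28*(41 - 1*(-47)))*40 = (28*(41 + 47))*40 = (28*88)*40 = 2464*40 = 98560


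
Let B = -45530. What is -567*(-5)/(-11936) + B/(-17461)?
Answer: 493944145/208414496 ≈ 2.3700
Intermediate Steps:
-567*(-5)/(-11936) + B/(-17461) = -567*(-5)/(-11936) - 45530/(-17461) = 2835*(-1/11936) - 45530*(-1/17461) = -2835/11936 + 45530/17461 = 493944145/208414496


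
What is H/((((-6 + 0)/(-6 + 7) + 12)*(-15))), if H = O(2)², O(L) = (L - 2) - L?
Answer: -2/45 ≈ -0.044444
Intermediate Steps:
O(L) = -2 (O(L) = (-2 + L) - L = -2)
H = 4 (H = (-2)² = 4)
H/((((-6 + 0)/(-6 + 7) + 12)*(-15))) = 4/((((-6 + 0)/(-6 + 7) + 12)*(-15))) = 4/(((-6/1 + 12)*(-15))) = 4/(((-6*1 + 12)*(-15))) = 4/(((-6 + 12)*(-15))) = 4/((6*(-15))) = 4/(-90) = 4*(-1/90) = -2/45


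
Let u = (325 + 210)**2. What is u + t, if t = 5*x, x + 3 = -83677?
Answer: -132175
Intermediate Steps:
x = -83680 (x = -3 - 83677 = -83680)
t = -418400 (t = 5*(-83680) = -418400)
u = 286225 (u = 535**2 = 286225)
u + t = 286225 - 418400 = -132175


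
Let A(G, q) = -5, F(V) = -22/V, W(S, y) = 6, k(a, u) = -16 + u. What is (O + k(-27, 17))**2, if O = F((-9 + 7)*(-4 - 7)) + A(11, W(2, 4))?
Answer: 25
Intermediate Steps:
O = -6 (O = -22*1/((-9 + 7)*(-4 - 7)) - 5 = -22/((-2*(-11))) - 5 = -22/22 - 5 = -22*1/22 - 5 = -1 - 5 = -6)
(O + k(-27, 17))**2 = (-6 + (-16 + 17))**2 = (-6 + 1)**2 = (-5)**2 = 25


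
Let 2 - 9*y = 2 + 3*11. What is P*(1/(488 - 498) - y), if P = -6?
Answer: -107/5 ≈ -21.400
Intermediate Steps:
y = -11/3 (y = 2/9 - (2 + 3*11)/9 = 2/9 - (2 + 33)/9 = 2/9 - ⅑*35 = 2/9 - 35/9 = -11/3 ≈ -3.6667)
P*(1/(488 - 498) - y) = -6*(1/(488 - 498) - 1*(-11/3)) = -6*(1/(-10) + 11/3) = -6*(-⅒ + 11/3) = -6*107/30 = -107/5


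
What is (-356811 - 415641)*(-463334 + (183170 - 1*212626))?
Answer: 380656621080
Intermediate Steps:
(-356811 - 415641)*(-463334 + (183170 - 1*212626)) = -772452*(-463334 + (183170 - 212626)) = -772452*(-463334 - 29456) = -772452*(-492790) = 380656621080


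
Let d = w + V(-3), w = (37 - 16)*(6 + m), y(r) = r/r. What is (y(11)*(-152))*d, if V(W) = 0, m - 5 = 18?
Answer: -92568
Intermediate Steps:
m = 23 (m = 5 + 18 = 23)
y(r) = 1
w = 609 (w = (37 - 16)*(6 + 23) = 21*29 = 609)
d = 609 (d = 609 + 0 = 609)
(y(11)*(-152))*d = (1*(-152))*609 = -152*609 = -92568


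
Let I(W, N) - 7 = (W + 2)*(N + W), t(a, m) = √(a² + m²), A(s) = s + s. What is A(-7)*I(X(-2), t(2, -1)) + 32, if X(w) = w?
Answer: -66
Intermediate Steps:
A(s) = 2*s
I(W, N) = 7 + (2 + W)*(N + W) (I(W, N) = 7 + (W + 2)*(N + W) = 7 + (2 + W)*(N + W))
A(-7)*I(X(-2), t(2, -1)) + 32 = (2*(-7))*(7 + (-2)² + 2*√(2² + (-1)²) + 2*(-2) + √(2² + (-1)²)*(-2)) + 32 = -14*(7 + 4 + 2*√(4 + 1) - 4 + √(4 + 1)*(-2)) + 32 = -14*(7 + 4 + 2*√5 - 4 + √5*(-2)) + 32 = -14*(7 + 4 + 2*√5 - 4 - 2*√5) + 32 = -14*7 + 32 = -98 + 32 = -66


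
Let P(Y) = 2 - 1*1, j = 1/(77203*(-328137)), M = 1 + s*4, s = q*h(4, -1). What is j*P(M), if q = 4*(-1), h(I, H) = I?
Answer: -1/25333160811 ≈ -3.9474e-11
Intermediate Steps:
q = -4
s = -16 (s = -4*4 = -16)
M = -63 (M = 1 - 16*4 = 1 - 64 = -63)
j = -1/25333160811 (j = (1/77203)*(-1/328137) = -1/25333160811 ≈ -3.9474e-11)
P(Y) = 1 (P(Y) = 2 - 1 = 1)
j*P(M) = -1/25333160811*1 = -1/25333160811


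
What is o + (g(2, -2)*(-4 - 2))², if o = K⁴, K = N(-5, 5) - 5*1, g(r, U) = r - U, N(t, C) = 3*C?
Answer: 10576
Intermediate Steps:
K = 10 (K = 3*5 - 5*1 = 15 - 5 = 10)
o = 10000 (o = 10⁴ = 10000)
o + (g(2, -2)*(-4 - 2))² = 10000 + ((2 - 1*(-2))*(-4 - 2))² = 10000 + ((2 + 2)*(-6))² = 10000 + (4*(-6))² = 10000 + (-24)² = 10000 + 576 = 10576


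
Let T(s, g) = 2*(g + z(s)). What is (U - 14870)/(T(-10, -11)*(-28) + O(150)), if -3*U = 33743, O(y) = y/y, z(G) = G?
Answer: -7123/321 ≈ -22.190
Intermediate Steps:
O(y) = 1
T(s, g) = 2*g + 2*s (T(s, g) = 2*(g + s) = 2*g + 2*s)
U = -33743/3 (U = -1/3*33743 = -33743/3 ≈ -11248.)
(U - 14870)/(T(-10, -11)*(-28) + O(150)) = (-33743/3 - 14870)/((2*(-11) + 2*(-10))*(-28) + 1) = -78353/(3*((-22 - 20)*(-28) + 1)) = -78353/(3*(-42*(-28) + 1)) = -78353/(3*(1176 + 1)) = -78353/3/1177 = -78353/3*1/1177 = -7123/321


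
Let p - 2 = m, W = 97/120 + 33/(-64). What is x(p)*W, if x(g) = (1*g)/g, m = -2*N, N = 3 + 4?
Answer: 281/960 ≈ 0.29271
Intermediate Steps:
N = 7
W = 281/960 (W = 97*(1/120) + 33*(-1/64) = 97/120 - 33/64 = 281/960 ≈ 0.29271)
m = -14 (m = -2*7 = -14)
p = -12 (p = 2 - 14 = -12)
x(g) = 1 (x(g) = g/g = 1)
x(p)*W = 1*(281/960) = 281/960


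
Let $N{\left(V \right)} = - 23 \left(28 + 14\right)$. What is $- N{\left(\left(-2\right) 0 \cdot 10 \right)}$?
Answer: $966$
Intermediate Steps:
$N{\left(V \right)} = -966$ ($N{\left(V \right)} = \left(-23\right) 42 = -966$)
$- N{\left(\left(-2\right) 0 \cdot 10 \right)} = \left(-1\right) \left(-966\right) = 966$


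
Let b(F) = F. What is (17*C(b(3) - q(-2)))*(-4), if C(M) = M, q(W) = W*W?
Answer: 68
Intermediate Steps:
q(W) = W**2
(17*C(b(3) - q(-2)))*(-4) = (17*(3 - 1*(-2)**2))*(-4) = (17*(3 - 1*4))*(-4) = (17*(3 - 4))*(-4) = (17*(-1))*(-4) = -17*(-4) = 68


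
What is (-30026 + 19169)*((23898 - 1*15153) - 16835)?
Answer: 87833130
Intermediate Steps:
(-30026 + 19169)*((23898 - 1*15153) - 16835) = -10857*((23898 - 15153) - 16835) = -10857*(8745 - 16835) = -10857*(-8090) = 87833130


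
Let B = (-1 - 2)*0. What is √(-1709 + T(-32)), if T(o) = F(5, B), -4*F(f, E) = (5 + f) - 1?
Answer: 37*I*√5/2 ≈ 41.367*I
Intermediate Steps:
B = 0 (B = -3*0 = 0)
F(f, E) = -1 - f/4 (F(f, E) = -((5 + f) - 1)/4 = -(4 + f)/4 = -1 - f/4)
T(o) = -9/4 (T(o) = -1 - ¼*5 = -1 - 5/4 = -9/4)
√(-1709 + T(-32)) = √(-1709 - 9/4) = √(-6845/4) = 37*I*√5/2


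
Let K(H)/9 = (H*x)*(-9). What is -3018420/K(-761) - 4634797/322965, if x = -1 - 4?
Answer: -1120058257/245776365 ≈ -4.5572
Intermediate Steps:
x = -5
K(H) = 405*H (K(H) = 9*((H*(-5))*(-9)) = 9*(-5*H*(-9)) = 9*(45*H) = 405*H)
-3018420/K(-761) - 4634797/322965 = -3018420/(405*(-761)) - 4634797/322965 = -3018420/(-308205) - 4634797*1/322965 = -3018420*(-1/308205) - 4634797/322965 = 67076/6849 - 4634797/322965 = -1120058257/245776365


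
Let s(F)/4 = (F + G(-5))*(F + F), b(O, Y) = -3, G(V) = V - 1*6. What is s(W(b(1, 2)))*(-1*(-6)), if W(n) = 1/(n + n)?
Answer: 268/3 ≈ 89.333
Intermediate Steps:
G(V) = -6 + V (G(V) = V - 6 = -6 + V)
W(n) = 1/(2*n)
s(F) = 8*F*(-11 + F) (s(F) = 4*((F + (-6 - 5))*(F + F)) = 4*((F - 11)*(2*F)) = 4*((-11 + F)*(2*F)) = 4*(2*F*(-11 + F)) = 8*F*(-11 + F))
s(W(b(1, 2)))*(-1*(-6)) = (8*((1/2)/(-3))*(-11 + (1/2)/(-3)))*(-1*(-6)) = (8*((1/2)*(-1/3))*(-11 + (1/2)*(-1/3)))*6 = (8*(-1/6)*(-11 - 1/6))*6 = (8*(-1/6)*(-67/6))*6 = (134/9)*6 = 268/3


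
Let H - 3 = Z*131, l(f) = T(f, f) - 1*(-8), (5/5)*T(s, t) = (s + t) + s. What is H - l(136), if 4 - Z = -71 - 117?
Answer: 24739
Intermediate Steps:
T(s, t) = t + 2*s (T(s, t) = (s + t) + s = t + 2*s)
Z = 192 (Z = 4 - (-71 - 117) = 4 - 1*(-188) = 4 + 188 = 192)
l(f) = 8 + 3*f (l(f) = (f + 2*f) - 1*(-8) = 3*f + 8 = 8 + 3*f)
H = 25155 (H = 3 + 192*131 = 3 + 25152 = 25155)
H - l(136) = 25155 - (8 + 3*136) = 25155 - (8 + 408) = 25155 - 1*416 = 25155 - 416 = 24739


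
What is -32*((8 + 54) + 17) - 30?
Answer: -2558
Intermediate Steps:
-32*((8 + 54) + 17) - 30 = -32*(62 + 17) - 30 = -32*79 - 30 = -2528 - 30 = -2558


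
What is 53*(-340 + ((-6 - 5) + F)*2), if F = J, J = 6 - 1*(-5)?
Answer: -18020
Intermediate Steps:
J = 11 (J = 6 + 5 = 11)
F = 11
53*(-340 + ((-6 - 5) + F)*2) = 53*(-340 + ((-6 - 5) + 11)*2) = 53*(-340 + (-11 + 11)*2) = 53*(-340 + 0*2) = 53*(-340 + 0) = 53*(-340) = -18020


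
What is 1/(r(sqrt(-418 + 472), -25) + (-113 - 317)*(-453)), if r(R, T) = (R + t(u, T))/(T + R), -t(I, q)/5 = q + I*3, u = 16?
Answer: 111227911/21666634299451 - 270*sqrt(6)/21666634299451 ≈ 5.1336e-6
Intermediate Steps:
t(I, q) = -15*I - 5*q (t(I, q) = -5*(q + I*3) = -5*(q + 3*I) = -15*I - 5*q)
r(R, T) = (-240 + R - 5*T)/(R + T) (r(R, T) = (R + (-15*16 - 5*T))/(T + R) = (R + (-240 - 5*T))/(R + T) = (-240 + R - 5*T)/(R + T))
1/(r(sqrt(-418 + 472), -25) + (-113 - 317)*(-453)) = 1/((-240 + sqrt(-418 + 472) - 5*(-25))/(sqrt(-418 + 472) - 25) + (-113 - 317)*(-453)) = 1/((-240 + sqrt(54) + 125)/(sqrt(54) - 25) - 430*(-453)) = 1/((-240 + 3*sqrt(6) + 125)/(3*sqrt(6) - 25) + 194790) = 1/((-115 + 3*sqrt(6))/(-25 + 3*sqrt(6)) + 194790) = 1/(194790 + (-115 + 3*sqrt(6))/(-25 + 3*sqrt(6)))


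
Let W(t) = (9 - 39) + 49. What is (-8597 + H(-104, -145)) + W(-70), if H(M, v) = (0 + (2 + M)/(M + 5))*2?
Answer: -283006/33 ≈ -8575.9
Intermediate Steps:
H(M, v) = 2*(2 + M)/(5 + M) (H(M, v) = (0 + (2 + M)/(5 + M))*2 = ((2 + M)/(5 + M))*2 = 2*(2 + M)/(5 + M))
W(t) = 19 (W(t) = -30 + 49 = 19)
(-8597 + H(-104, -145)) + W(-70) = (-8597 + 2*(2 - 104)/(5 - 104)) + 19 = (-8597 + 2*(-102)/(-99)) + 19 = (-8597 + 2*(-1/99)*(-102)) + 19 = (-8597 + 68/33) + 19 = -283633/33 + 19 = -283006/33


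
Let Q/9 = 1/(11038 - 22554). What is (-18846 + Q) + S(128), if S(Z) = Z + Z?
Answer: -214082449/11516 ≈ -18590.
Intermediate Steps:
S(Z) = 2*Z
Q = -9/11516 (Q = 9/(11038 - 22554) = 9/(-11516) = 9*(-1/11516) = -9/11516 ≈ -0.00078152)
(-18846 + Q) + S(128) = (-18846 - 9/11516) + 2*128 = -217030545/11516 + 256 = -214082449/11516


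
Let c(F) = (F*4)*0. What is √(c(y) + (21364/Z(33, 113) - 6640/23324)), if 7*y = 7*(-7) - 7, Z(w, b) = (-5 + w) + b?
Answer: 4*√130393199706/117453 ≈ 12.298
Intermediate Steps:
Z(w, b) = -5 + b + w
y = -8 (y = (7*(-7) - 7)/7 = (-49 - 7)/7 = (⅐)*(-56) = -8)
c(F) = 0 (c(F) = (4*F)*0 = 0)
√(c(y) + (21364/Z(33, 113) - 6640/23324)) = √(0 + (21364/(-5 + 113 + 33) - 6640/23324)) = √(0 + (21364/141 - 6640*1/23324)) = √(0 + (21364*(1/141) - 1660/5831)) = √(0 + (21364/141 - 1660/5831)) = √(0 + 124339424/822171) = √(124339424/822171) = 4*√130393199706/117453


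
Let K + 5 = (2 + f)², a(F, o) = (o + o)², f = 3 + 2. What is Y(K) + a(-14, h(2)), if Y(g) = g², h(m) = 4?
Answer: 2000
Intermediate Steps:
f = 5
a(F, o) = 4*o² (a(F, o) = (2*o)² = 4*o²)
K = 44 (K = -5 + (2 + 5)² = -5 + 7² = -5 + 49 = 44)
Y(K) + a(-14, h(2)) = 44² + 4*4² = 1936 + 4*16 = 1936 + 64 = 2000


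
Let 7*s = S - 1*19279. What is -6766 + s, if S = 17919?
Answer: -48722/7 ≈ -6960.3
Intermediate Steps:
s = -1360/7 (s = (17919 - 1*19279)/7 = (17919 - 19279)/7 = (⅐)*(-1360) = -1360/7 ≈ -194.29)
-6766 + s = -6766 - 1360/7 = -48722/7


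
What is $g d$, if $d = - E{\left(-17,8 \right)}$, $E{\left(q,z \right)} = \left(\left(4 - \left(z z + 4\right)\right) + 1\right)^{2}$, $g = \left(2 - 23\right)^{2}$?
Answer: $-1750329$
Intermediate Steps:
$g = 441$ ($g = \left(-21\right)^{2} = 441$)
$E{\left(q,z \right)} = \left(1 - z^{2}\right)^{2}$ ($E{\left(q,z \right)} = \left(\left(4 - \left(z^{2} + 4\right)\right) + 1\right)^{2} = \left(\left(4 - \left(4 + z^{2}\right)\right) + 1\right)^{2} = \left(- z^{2} + 1\right)^{2} = \left(1 - z^{2}\right)^{2}$)
$d = -3969$ ($d = - \left(-1 + 8^{2}\right)^{2} = - \left(-1 + 64\right)^{2} = - 63^{2} = \left(-1\right) 3969 = -3969$)
$g d = 441 \left(-3969\right) = -1750329$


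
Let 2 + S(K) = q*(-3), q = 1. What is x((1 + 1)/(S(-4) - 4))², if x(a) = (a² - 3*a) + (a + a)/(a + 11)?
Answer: 28111204/61732449 ≈ 0.45537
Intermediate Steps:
S(K) = -5 (S(K) = -2 + 1*(-3) = -2 - 3 = -5)
x(a) = a² - 3*a + 2*a/(11 + a) (x(a) = (a² - 3*a) + (2*a)/(11 + a) = (a² - 3*a) + 2*a/(11 + a) = a² - 3*a + 2*a/(11 + a))
x((1 + 1)/(S(-4) - 4))² = (((1 + 1)/(-5 - 4))*(-31 + ((1 + 1)/(-5 - 4))² + 8*((1 + 1)/(-5 - 4)))/(11 + (1 + 1)/(-5 - 4)))² = ((2/(-9))*(-31 + (2/(-9))² + 8*(2/(-9)))/(11 + 2/(-9)))² = ((2*(-⅑))*(-31 + (2*(-⅑))² + 8*(2*(-⅑)))/(11 + 2*(-⅑)))² = (-2*(-31 + (-2/9)² + 8*(-2/9))/(9*(11 - 2/9)))² = (-2*(-31 + 4/81 - 16/9)/(9*97/9))² = (-2/9*9/97*(-2651/81))² = (5302/7857)² = 28111204/61732449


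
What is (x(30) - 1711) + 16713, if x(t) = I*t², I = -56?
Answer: -35398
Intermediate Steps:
x(t) = -56*t²
(x(30) - 1711) + 16713 = (-56*30² - 1711) + 16713 = (-56*900 - 1711) + 16713 = (-50400 - 1711) + 16713 = -52111 + 16713 = -35398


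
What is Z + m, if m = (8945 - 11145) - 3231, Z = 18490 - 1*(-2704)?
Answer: 15763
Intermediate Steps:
Z = 21194 (Z = 18490 + 2704 = 21194)
m = -5431 (m = -2200 - 3231 = -5431)
Z + m = 21194 - 5431 = 15763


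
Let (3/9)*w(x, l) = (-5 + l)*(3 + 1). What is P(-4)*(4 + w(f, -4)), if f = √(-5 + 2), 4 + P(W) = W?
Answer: 832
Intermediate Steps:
P(W) = -4 + W
f = I*√3 (f = √(-3) = I*√3 ≈ 1.732*I)
w(x, l) = -60 + 12*l (w(x, l) = 3*((-5 + l)*(3 + 1)) = 3*((-5 + l)*4) = 3*(-20 + 4*l) = -60 + 12*l)
P(-4)*(4 + w(f, -4)) = (-4 - 4)*(4 + (-60 + 12*(-4))) = -8*(4 + (-60 - 48)) = -8*(4 - 108) = -8*(-104) = 832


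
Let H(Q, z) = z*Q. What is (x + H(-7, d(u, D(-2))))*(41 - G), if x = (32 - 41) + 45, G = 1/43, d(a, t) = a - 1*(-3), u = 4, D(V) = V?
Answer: -22906/43 ≈ -532.70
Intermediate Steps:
d(a, t) = 3 + a (d(a, t) = a + 3 = 3 + a)
G = 1/43 ≈ 0.023256
H(Q, z) = Q*z
x = 36 (x = -9 + 45 = 36)
(x + H(-7, d(u, D(-2))))*(41 - G) = (36 - 7*(3 + 4))*(41 - 1*1/43) = (36 - 7*7)*(41 - 1/43) = (36 - 49)*(1762/43) = -13*1762/43 = -22906/43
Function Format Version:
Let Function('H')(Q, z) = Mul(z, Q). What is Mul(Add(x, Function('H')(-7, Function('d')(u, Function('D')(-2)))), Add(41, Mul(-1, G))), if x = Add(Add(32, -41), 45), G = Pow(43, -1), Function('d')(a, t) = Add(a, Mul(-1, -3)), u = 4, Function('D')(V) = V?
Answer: Rational(-22906, 43) ≈ -532.70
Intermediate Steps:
Function('d')(a, t) = Add(3, a) (Function('d')(a, t) = Add(a, 3) = Add(3, a))
G = Rational(1, 43) ≈ 0.023256
Function('H')(Q, z) = Mul(Q, z)
x = 36 (x = Add(-9, 45) = 36)
Mul(Add(x, Function('H')(-7, Function('d')(u, Function('D')(-2)))), Add(41, Mul(-1, G))) = Mul(Add(36, Mul(-7, Add(3, 4))), Add(41, Mul(-1, Rational(1, 43)))) = Mul(Add(36, Mul(-7, 7)), Add(41, Rational(-1, 43))) = Mul(Add(36, -49), Rational(1762, 43)) = Mul(-13, Rational(1762, 43)) = Rational(-22906, 43)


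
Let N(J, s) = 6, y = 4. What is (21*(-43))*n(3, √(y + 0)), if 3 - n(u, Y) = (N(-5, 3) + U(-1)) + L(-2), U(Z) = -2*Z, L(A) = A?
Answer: 2709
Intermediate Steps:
n(u, Y) = -3 (n(u, Y) = 3 - ((6 - 2*(-1)) - 2) = 3 - ((6 + 2) - 2) = 3 - (8 - 2) = 3 - 1*6 = 3 - 6 = -3)
(21*(-43))*n(3, √(y + 0)) = (21*(-43))*(-3) = -903*(-3) = 2709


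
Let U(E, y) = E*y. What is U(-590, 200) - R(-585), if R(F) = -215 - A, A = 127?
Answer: -117658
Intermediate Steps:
R(F) = -342 (R(F) = -215 - 1*127 = -215 - 127 = -342)
U(-590, 200) - R(-585) = -590*200 - 1*(-342) = -118000 + 342 = -117658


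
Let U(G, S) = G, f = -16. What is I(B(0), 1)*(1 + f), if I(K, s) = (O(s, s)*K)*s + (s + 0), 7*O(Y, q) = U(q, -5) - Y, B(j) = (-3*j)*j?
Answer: -15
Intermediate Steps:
B(j) = -3*j²
O(Y, q) = -Y/7 + q/7 (O(Y, q) = (q - Y)/7 = -Y/7 + q/7)
I(K, s) = s (I(K, s) = ((-s/7 + s/7)*K)*s + (s + 0) = (0*K)*s + s = 0*s + s = 0 + s = s)
I(B(0), 1)*(1 + f) = 1*(1 - 16) = 1*(-15) = -15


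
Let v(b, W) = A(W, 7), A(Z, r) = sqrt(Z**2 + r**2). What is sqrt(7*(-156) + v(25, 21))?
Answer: sqrt(-1092 + 7*sqrt(10)) ≈ 32.709*I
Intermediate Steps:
v(b, W) = sqrt(49 + W**2) (v(b, W) = sqrt(W**2 + 7**2) = sqrt(W**2 + 49) = sqrt(49 + W**2))
sqrt(7*(-156) + v(25, 21)) = sqrt(7*(-156) + sqrt(49 + 21**2)) = sqrt(-1092 + sqrt(49 + 441)) = sqrt(-1092 + sqrt(490)) = sqrt(-1092 + 7*sqrt(10))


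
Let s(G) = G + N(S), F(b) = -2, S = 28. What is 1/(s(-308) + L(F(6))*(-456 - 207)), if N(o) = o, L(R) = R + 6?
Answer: -1/2932 ≈ -0.00034106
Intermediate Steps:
L(R) = 6 + R
s(G) = 28 + G (s(G) = G + 28 = 28 + G)
1/(s(-308) + L(F(6))*(-456 - 207)) = 1/((28 - 308) + (6 - 2)*(-456 - 207)) = 1/(-280 + 4*(-663)) = 1/(-280 - 2652) = 1/(-2932) = -1/2932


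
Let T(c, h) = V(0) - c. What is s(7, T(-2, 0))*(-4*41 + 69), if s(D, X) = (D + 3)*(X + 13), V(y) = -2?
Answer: -12350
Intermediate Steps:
T(c, h) = -2 - c
s(D, X) = (3 + D)*(13 + X)
s(7, T(-2, 0))*(-4*41 + 69) = (39 + 3*(-2 - 1*(-2)) + 13*7 + 7*(-2 - 1*(-2)))*(-4*41 + 69) = (39 + 3*(-2 + 2) + 91 + 7*(-2 + 2))*(-164 + 69) = (39 + 3*0 + 91 + 7*0)*(-95) = (39 + 0 + 91 + 0)*(-95) = 130*(-95) = -12350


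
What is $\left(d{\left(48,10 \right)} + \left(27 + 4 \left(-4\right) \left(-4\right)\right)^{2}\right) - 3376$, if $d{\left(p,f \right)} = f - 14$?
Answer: $4901$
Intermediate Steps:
$d{\left(p,f \right)} = -14 + f$
$\left(d{\left(48,10 \right)} + \left(27 + 4 \left(-4\right) \left(-4\right)\right)^{2}\right) - 3376 = \left(\left(-14 + 10\right) + \left(27 + 4 \left(-4\right) \left(-4\right)\right)^{2}\right) - 3376 = \left(-4 + \left(27 - -64\right)^{2}\right) - 3376 = \left(-4 + \left(27 + 64\right)^{2}\right) - 3376 = \left(-4 + 91^{2}\right) - 3376 = \left(-4 + 8281\right) - 3376 = 8277 - 3376 = 4901$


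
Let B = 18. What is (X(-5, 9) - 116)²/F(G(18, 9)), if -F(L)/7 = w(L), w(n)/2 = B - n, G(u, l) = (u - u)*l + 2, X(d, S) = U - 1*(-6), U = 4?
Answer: -2809/56 ≈ -50.161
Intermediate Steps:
X(d, S) = 10 (X(d, S) = 4 - 1*(-6) = 4 + 6 = 10)
G(u, l) = 2 (G(u, l) = 0*l + 2 = 0 + 2 = 2)
w(n) = 36 - 2*n (w(n) = 2*(18 - n) = 36 - 2*n)
F(L) = -252 + 14*L (F(L) = -7*(36 - 2*L) = -252 + 14*L)
(X(-5, 9) - 116)²/F(G(18, 9)) = (10 - 116)²/(-252 + 14*2) = (-106)²/(-252 + 28) = 11236/(-224) = 11236*(-1/224) = -2809/56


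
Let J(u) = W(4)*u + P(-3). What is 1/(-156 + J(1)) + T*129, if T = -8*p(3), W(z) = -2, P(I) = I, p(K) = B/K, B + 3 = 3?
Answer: -1/161 ≈ -0.0062112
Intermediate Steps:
B = 0 (B = -3 + 3 = 0)
p(K) = 0 (p(K) = 0/K = 0)
J(u) = -3 - 2*u (J(u) = -2*u - 3 = -3 - 2*u)
T = 0 (T = -8*0 = 0)
1/(-156 + J(1)) + T*129 = 1/(-156 + (-3 - 2*1)) + 0*129 = 1/(-156 + (-3 - 2)) + 0 = 1/(-156 - 5) + 0 = 1/(-161) + 0 = -1/161 + 0 = -1/161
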